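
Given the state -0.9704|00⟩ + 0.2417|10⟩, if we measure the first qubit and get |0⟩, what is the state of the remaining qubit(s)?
-|0⟩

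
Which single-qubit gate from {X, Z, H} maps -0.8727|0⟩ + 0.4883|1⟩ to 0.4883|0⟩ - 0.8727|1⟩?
X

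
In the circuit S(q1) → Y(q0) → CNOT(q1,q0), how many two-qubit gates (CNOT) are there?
1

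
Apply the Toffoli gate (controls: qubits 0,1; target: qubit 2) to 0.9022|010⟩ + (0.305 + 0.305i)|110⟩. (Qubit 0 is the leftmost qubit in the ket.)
0.9022|010⟩ + (0.305 + 0.305i)|111⟩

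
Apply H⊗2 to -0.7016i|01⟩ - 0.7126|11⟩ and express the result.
(-0.3563 - 0.3508i)|00⟩ + (0.3563 + 0.3508i)|01⟩ + (0.3563 - 0.3508i)|10⟩ + (-0.3563 + 0.3508i)|11⟩

H⊗2 gives amp(|y⟩) = (1/2) Σ_x (−1)^(x·y) amp(|x⟩), where x·y is the number of positions in which both x and y have a 1.
|00⟩: (-0.7016i - 0.7126)/2 = (-0.3563 - 0.3508i)
|01⟩: (0.7016i + 0.7126)/2 = (0.3563 + 0.3508i)
|10⟩: (-0.7016i + 0.7126)/2 = (0.3563 - 0.3508i)
|11⟩: (0.7016i - 0.7126)/2 = (-0.3563 + 0.3508i)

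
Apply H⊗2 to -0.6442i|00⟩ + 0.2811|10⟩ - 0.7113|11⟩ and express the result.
(-0.2151 - 0.3221i)|00⟩ + (0.4962 - 0.3221i)|01⟩ + (0.2151 - 0.3221i)|10⟩ + (-0.4962 - 0.3221i)|11⟩

H⊗2 gives amp(|y⟩) = (1/2) Σ_x (−1)^(x·y) amp(|x⟩), where x·y is the number of positions in which both x and y have a 1.
|00⟩: (-0.6442i + 0.2811 - 0.7113)/2 = (-0.2151 - 0.3221i)
|01⟩: (-0.6442i + 0.2811 + 0.7113)/2 = (0.4962 - 0.3221i)
|10⟩: (-0.6442i - 0.2811 + 0.7113)/2 = (0.2151 - 0.3221i)
|11⟩: (-0.6442i - 0.2811 - 0.7113)/2 = (-0.4962 - 0.3221i)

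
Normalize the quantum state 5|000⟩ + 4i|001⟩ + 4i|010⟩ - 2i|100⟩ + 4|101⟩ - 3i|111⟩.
0.5392|000⟩ + 0.4313i|001⟩ + 0.4313i|010⟩ - 0.2157i|100⟩ + 0.4313|101⟩ - 0.3235i|111⟩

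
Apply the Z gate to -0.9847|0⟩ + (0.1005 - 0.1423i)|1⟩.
-0.9847|0⟩ + (-0.1005 + 0.1423i)|1⟩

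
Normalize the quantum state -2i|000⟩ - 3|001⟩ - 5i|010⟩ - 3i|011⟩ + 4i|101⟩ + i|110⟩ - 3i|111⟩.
-0.2341i|000⟩ - 0.3511|001⟩ - 0.5852i|010⟩ - 0.3511i|011⟩ + 0.4682i|101⟩ + 0.117i|110⟩ - 0.3511i|111⟩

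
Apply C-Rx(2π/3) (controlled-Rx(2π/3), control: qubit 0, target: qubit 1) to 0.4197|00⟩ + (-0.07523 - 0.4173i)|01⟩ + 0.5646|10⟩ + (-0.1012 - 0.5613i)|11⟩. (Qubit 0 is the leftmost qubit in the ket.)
0.4197|00⟩ + (-0.07523 - 0.4173i)|01⟩ + (-0.2038 + 0.08764i)|10⟩ + (-0.0506 - 0.7696i)|11⟩

C-Rx(2π/3) leaves the control-|0⟩ kets |00⟩, |01⟩ unchanged and applies Rx(2π/3) to qubit 1 on the control-|1⟩ pair (|10⟩, |11⟩).
Rx(2π/3) = [[cos(θ/2), −i·sin(θ/2)], [−i·sin(θ/2), cos(θ/2)]]; θ = 2π/3, cos(θ/2) ≈ 0.5, sin(θ/2) ≈ 0.866025.
With a = amp(|10⟩) = 0.5646 and b = amp(|11⟩) = (-0.1012 - 0.5613i):
new amp(|10⟩) = (0.5)·a + (-0.866025i)·b = (-0.2038 + 0.08764i)
new amp(|11⟩) = (-0.866025i)·a + (0.5)·b = (-0.0506 - 0.7696i)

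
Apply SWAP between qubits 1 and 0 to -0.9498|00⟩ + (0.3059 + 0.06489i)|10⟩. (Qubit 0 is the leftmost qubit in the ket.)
-0.9498|00⟩ + (0.3059 + 0.06489i)|01⟩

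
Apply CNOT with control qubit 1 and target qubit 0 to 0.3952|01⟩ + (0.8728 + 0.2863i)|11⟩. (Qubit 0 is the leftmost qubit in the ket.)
(0.8728 + 0.2863i)|01⟩ + 0.3952|11⟩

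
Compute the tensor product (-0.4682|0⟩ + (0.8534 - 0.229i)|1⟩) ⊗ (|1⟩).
-0.4682|01⟩ + (0.8534 - 0.229i)|11⟩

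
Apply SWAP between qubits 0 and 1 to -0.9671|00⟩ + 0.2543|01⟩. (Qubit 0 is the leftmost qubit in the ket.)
-0.9671|00⟩ + 0.2543|10⟩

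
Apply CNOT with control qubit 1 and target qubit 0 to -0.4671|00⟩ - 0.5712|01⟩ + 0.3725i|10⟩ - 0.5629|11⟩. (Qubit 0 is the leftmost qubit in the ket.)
-0.4671|00⟩ - 0.5629|01⟩ + 0.3725i|10⟩ - 0.5712|11⟩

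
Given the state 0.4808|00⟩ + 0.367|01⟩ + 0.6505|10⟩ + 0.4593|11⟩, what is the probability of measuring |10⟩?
0.4232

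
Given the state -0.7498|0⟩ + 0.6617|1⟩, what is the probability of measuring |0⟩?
0.5622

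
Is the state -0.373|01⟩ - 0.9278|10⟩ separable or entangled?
Entangled

Writing the state as a|00⟩ + b|01⟩ + c|10⟩ + d|11⟩, it is a product state iff ad − bc = 0.
Here (a, b, c, d) = (0, -0.373, -0.9278, 0): ad − bc = (0)(0) − (-0.373)(-0.9278) = -0.3461 ≠ 0, so the state is entangled.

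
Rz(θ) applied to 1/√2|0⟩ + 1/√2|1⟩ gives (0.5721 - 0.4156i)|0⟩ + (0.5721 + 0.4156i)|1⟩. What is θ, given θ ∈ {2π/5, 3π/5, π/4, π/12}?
2π/5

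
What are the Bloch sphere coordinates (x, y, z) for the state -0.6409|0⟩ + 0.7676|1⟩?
(-0.9839, 0, -0.1785)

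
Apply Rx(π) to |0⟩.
-i|1⟩

Rx(π) = [[cos(θ/2), −i·sin(θ/2)], [−i·sin(θ/2), cos(θ/2)]]; θ = π, cos(θ/2) ≈ 0, sin(θ/2) ≈ 1.
With a = amp(|0⟩) = 1 and b = amp(|1⟩) = 0:
new amp(|0⟩) = (-i)·b = 0
new amp(|1⟩) = (-i)·a = -i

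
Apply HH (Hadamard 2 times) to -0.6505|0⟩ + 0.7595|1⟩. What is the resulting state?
-0.6505|0⟩ + 0.7595|1⟩

H² = I, so an even number of Hadamards cancels: H^2 = I and the state is unchanged.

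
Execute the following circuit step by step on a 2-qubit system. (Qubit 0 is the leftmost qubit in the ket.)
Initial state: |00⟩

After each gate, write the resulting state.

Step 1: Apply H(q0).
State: 1/√2|00⟩ + 1/√2|10⟩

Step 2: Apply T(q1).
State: 1/√2|00⟩ + 1/√2|10⟩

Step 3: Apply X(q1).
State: 1/√2|01⟩ + 1/√2|11⟩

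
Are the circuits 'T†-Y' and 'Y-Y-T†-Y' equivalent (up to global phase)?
Yes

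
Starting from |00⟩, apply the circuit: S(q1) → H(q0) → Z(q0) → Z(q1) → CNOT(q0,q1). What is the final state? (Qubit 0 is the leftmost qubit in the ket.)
1/√2|00⟩ - 1/√2|11⟩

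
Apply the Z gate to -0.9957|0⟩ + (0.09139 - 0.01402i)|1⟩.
-0.9957|0⟩ + (-0.09139 + 0.01402i)|1⟩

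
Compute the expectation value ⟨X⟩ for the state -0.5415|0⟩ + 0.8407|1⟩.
-0.9105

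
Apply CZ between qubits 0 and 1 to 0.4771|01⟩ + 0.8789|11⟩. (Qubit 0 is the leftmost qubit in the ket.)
0.4771|01⟩ - 0.8789|11⟩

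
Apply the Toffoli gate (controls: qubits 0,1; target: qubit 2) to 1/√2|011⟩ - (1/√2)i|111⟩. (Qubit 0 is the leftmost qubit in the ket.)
1/√2|011⟩ - (1/√2)i|110⟩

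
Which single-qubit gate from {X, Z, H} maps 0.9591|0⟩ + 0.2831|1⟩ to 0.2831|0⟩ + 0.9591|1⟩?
X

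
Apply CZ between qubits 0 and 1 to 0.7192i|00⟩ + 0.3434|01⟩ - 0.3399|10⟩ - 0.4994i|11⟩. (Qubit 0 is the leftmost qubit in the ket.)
0.7192i|00⟩ + 0.3434|01⟩ - 0.3399|10⟩ + 0.4994i|11⟩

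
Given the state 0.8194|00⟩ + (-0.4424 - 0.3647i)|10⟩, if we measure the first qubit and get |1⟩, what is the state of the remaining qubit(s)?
(-0.7716 - 0.6361i)|0⟩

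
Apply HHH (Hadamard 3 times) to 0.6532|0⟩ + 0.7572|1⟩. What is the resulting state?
0.9973|0⟩ - 0.07354|1⟩

H² = I, so H^3 = H: a single Hadamard. With (a, b) = (0.6532, 0.7572), H gives ((a + b)/√2, (a − b)/√2) = (0.9973, -0.07354).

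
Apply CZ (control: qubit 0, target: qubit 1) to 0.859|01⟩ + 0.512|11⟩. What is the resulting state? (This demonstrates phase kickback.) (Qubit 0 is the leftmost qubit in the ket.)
0.859|01⟩ - 0.512|11⟩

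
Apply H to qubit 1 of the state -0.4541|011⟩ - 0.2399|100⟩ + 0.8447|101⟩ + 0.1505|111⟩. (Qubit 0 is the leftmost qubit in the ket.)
-0.3211|001⟩ + 0.3211|011⟩ - 0.1696|100⟩ + 0.7037|101⟩ - 0.1696|110⟩ + 0.4909|111⟩

H on qubit 1 mixes each pair of kets that differ only in qubit 1: amplitudes (a, b) of (|…0…⟩, |…1…⟩) become ((a + b)/√2, (a − b)/√2). Kets absent from the input have amplitude 0.
(|001⟩, |011⟩): (a, b) = (0, -0.4541) → (-0.3211, 0.3211)
(|100⟩, |110⟩): (a, b) = (-0.2399, 0) → (-0.1696, -0.1696)
(|101⟩, |111⟩): (a, b) = (0.8447, 0.1505) → (0.7037, 0.4909)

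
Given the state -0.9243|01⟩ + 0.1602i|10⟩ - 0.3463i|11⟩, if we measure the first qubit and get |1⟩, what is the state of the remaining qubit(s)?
0.4199i|0⟩ - 0.9076i|1⟩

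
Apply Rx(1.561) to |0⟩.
0.7106|0⟩ - 0.7036i|1⟩

Rx(1.561) = [[cos(θ/2), −i·sin(θ/2)], [−i·sin(θ/2), cos(θ/2)]]; θ = 1.561, cos(θ/2) ≈ 0.710562, sin(θ/2) ≈ 0.703635.
With a = amp(|0⟩) = 1 and b = amp(|1⟩) = 0:
new amp(|0⟩) = (0.710562)·a + (-0.703635i)·b = 0.7106
new amp(|1⟩) = (-0.703635i)·a + (0.710562)·b = -0.7036i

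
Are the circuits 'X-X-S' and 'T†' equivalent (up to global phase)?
No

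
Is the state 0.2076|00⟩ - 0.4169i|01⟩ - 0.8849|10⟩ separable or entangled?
Entangled

Writing the state as a|00⟩ + b|01⟩ + c|10⟩ + d|11⟩, it is a product state iff ad − bc = 0.
Here (a, b, c, d) = (0.2076, -0.4169i, -0.8849, 0): ad − bc = (0.2076)(0) − (-0.4169i)(-0.8849) = -0.3689i ≠ 0, so the state is entangled.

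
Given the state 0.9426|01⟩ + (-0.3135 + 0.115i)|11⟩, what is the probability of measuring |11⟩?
0.1115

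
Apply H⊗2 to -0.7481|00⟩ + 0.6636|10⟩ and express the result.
-0.04225|00⟩ - 0.04225|01⟩ - 0.7059|10⟩ - 0.7059|11⟩

H⊗2 gives amp(|y⟩) = (1/2) Σ_x (−1)^(x·y) amp(|x⟩), where x·y is the number of positions in which both x and y have a 1.
|00⟩: (-0.7481 + 0.6636)/2 = -0.04225
|01⟩: (-0.7481 + 0.6636)/2 = -0.04225
|10⟩: (-0.7481 - 0.6636)/2 = -0.7059
|11⟩: (-0.7481 - 0.6636)/2 = -0.7059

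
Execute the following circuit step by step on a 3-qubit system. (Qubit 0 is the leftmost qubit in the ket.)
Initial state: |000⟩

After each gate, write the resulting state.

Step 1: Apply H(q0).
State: 1/√2|000⟩ + 1/√2|100⟩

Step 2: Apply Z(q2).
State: 1/√2|000⟩ + 1/√2|100⟩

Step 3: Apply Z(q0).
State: 1/√2|000⟩ - 1/√2|100⟩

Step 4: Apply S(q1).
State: 1/√2|000⟩ - 1/√2|100⟩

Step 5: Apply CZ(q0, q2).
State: 1/√2|000⟩ - 1/√2|100⟩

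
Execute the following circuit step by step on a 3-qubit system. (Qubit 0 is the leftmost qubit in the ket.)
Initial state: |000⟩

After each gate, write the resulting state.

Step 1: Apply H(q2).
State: 1/√2|000⟩ + 1/√2|001⟩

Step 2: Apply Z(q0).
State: 1/√2|000⟩ + 1/√2|001⟩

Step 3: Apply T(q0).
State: 1/√2|000⟩ + 1/√2|001⟩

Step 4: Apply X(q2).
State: 1/√2|000⟩ + 1/√2|001⟩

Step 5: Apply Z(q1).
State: 1/√2|000⟩ + 1/√2|001⟩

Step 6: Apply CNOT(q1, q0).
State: 1/√2|000⟩ + 1/√2|001⟩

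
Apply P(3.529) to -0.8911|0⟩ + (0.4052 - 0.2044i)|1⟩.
-0.8911|0⟩ + (-0.4524 + 0.03617i)|1⟩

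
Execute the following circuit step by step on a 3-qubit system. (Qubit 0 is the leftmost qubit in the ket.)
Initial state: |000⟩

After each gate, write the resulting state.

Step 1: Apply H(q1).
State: 1/√2|000⟩ + 1/√2|010⟩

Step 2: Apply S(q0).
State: 1/√2|000⟩ + 1/√2|010⟩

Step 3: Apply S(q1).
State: 1/√2|000⟩ + (1/√2)i|010⟩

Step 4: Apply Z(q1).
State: 1/√2|000⟩ - (1/√2)i|010⟩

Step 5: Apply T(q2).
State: 1/√2|000⟩ - (1/√2)i|010⟩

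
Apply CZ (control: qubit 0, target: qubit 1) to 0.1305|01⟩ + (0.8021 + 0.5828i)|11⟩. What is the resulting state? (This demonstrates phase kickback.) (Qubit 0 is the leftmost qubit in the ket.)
0.1305|01⟩ + (-0.8021 - 0.5828i)|11⟩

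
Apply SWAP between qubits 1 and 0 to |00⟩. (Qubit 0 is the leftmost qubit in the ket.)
|00⟩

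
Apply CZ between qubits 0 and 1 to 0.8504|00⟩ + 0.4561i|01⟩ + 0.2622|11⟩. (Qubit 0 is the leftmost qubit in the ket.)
0.8504|00⟩ + 0.4561i|01⟩ - 0.2622|11⟩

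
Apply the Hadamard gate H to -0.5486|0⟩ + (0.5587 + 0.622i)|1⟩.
(0.007142 + 0.4398i)|0⟩ + (-0.783 - 0.4398i)|1⟩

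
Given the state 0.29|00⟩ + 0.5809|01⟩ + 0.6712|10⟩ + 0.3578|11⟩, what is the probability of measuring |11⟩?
0.128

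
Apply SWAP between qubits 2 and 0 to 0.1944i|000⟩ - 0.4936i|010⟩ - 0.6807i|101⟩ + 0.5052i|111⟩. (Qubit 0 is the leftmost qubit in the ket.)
0.1944i|000⟩ - 0.4936i|010⟩ - 0.6807i|101⟩ + 0.5052i|111⟩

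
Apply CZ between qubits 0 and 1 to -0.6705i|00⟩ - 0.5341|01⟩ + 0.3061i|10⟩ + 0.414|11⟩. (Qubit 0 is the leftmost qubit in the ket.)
-0.6705i|00⟩ - 0.5341|01⟩ + 0.3061i|10⟩ - 0.414|11⟩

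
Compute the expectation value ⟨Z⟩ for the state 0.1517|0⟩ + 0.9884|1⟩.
-0.9539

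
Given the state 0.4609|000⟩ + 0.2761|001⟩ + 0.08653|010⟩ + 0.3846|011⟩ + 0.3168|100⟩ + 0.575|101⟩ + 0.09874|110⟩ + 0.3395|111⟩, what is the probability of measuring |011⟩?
0.1479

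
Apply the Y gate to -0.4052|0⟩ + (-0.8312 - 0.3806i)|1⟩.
(-0.3806 + 0.8312i)|0⟩ - 0.4052i|1⟩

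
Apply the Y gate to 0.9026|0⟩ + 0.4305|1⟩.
-0.4305i|0⟩ + 0.9026i|1⟩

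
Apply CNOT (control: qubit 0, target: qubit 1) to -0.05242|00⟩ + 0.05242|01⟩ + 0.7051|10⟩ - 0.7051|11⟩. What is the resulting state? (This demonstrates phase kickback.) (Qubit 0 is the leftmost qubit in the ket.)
-0.05242|00⟩ + 0.05242|01⟩ - 0.7051|10⟩ + 0.7051|11⟩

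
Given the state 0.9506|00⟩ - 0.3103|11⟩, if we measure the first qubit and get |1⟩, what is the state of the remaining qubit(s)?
-|1⟩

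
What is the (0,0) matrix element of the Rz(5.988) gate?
(-0.9891 - 0.1471i)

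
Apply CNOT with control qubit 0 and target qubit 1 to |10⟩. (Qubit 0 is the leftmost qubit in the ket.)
|11⟩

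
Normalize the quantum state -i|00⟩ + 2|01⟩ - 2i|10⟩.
-0.3333i|00⟩ + 0.6667|01⟩ - 0.6667i|10⟩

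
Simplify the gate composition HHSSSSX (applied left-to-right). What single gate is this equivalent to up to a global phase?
X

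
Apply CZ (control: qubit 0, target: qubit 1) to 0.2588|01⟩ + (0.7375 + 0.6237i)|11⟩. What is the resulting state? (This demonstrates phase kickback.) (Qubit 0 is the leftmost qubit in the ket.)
0.2588|01⟩ + (-0.7375 - 0.6237i)|11⟩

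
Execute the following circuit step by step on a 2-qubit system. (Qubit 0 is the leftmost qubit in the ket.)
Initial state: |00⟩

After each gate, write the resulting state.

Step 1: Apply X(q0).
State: |10⟩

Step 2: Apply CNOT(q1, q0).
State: |10⟩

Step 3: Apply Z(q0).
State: -|10⟩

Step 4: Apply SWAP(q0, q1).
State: -|01⟩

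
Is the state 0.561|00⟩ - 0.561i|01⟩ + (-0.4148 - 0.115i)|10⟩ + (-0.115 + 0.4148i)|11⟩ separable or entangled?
Separable

Writing the state as a|00⟩ + b|01⟩ + c|10⟩ + d|11⟩, it is a product state iff ad − bc = 0.
Here (a, b, c, d) = (0.561, -0.561i, (-0.4148 - 0.115i), (-0.115 + 0.4148i)): ad − bc = (0.561)(-0.115 + 0.4148i) − (-0.561i)(-0.4148 - 0.115i) = 0, so the state is separable.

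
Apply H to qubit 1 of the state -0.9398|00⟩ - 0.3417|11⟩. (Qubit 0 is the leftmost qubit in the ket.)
-0.6645|00⟩ - 0.6645|01⟩ - 0.2416|10⟩ + 0.2416|11⟩

H on qubit 1 mixes each pair of kets that differ only in qubit 1: amplitudes (a, b) of (|…0…⟩, |…1…⟩) become ((a + b)/√2, (a − b)/√2). Kets absent from the input have amplitude 0.
(|00⟩, |01⟩): (a, b) = (-0.9398, 0) → (-0.6645, -0.6645)
(|10⟩, |11⟩): (a, b) = (0, -0.3417) → (-0.2416, 0.2416)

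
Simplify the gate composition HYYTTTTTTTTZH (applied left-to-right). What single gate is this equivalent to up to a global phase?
X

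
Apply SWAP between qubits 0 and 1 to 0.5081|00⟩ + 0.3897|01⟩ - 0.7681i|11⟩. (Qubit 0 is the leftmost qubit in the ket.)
0.5081|00⟩ + 0.3897|10⟩ - 0.7681i|11⟩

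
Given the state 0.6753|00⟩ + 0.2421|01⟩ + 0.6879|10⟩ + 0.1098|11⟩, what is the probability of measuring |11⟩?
0.01206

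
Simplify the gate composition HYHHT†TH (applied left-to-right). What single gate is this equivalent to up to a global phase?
Y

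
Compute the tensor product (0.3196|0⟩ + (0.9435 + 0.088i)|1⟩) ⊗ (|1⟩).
0.3196|01⟩ + (0.9435 + 0.088i)|11⟩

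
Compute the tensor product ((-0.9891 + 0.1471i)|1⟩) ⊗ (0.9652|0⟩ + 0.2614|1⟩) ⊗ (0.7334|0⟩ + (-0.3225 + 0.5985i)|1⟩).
(-0.7002 + 0.1041i)|100⟩ + (0.2229 - 0.6172i)|101⟩ + (-0.1896 + 0.0282i)|110⟩ + (0.06037 - 0.1671i)|111⟩

amp(|b₁b₂…⟩) = product of the factor amplitudes for bits b₁, b₂, …; only kets whose every factor amplitude is nonzero survive.
|100⟩: (-0.9891 + 0.1471i)(0.9652)(0.7334) = (-0.7002 + 0.1041i)
|101⟩: (-0.9891 + 0.1471i)(0.9652)(-0.3225 + 0.5985i) = (0.2229 - 0.6172i)
|110⟩: (-0.9891 + 0.1471i)(0.2614)(0.7334) = (-0.1896 + 0.0282i)
|111⟩: (-0.9891 + 0.1471i)(0.2614)(-0.3225 + 0.5985i) = (0.06037 - 0.1671i)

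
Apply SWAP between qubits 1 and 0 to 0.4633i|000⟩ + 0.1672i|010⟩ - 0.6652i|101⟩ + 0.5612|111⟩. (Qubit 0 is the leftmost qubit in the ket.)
0.4633i|000⟩ - 0.6652i|011⟩ + 0.1672i|100⟩ + 0.5612|111⟩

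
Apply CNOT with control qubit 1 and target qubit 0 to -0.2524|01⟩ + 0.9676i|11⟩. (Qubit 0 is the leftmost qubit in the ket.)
0.9676i|01⟩ - 0.2524|11⟩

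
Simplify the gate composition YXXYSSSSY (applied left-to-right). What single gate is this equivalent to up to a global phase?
Y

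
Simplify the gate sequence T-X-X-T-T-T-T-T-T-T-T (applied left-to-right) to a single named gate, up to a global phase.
T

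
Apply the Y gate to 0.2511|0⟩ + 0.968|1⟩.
-0.968i|0⟩ + 0.2511i|1⟩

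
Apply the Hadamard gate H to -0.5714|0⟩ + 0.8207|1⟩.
0.1763|0⟩ - 0.9844|1⟩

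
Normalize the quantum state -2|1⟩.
-|1⟩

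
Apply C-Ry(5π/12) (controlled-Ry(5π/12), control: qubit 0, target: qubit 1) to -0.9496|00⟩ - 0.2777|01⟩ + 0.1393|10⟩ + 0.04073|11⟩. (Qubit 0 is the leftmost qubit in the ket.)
-0.9496|00⟩ - 0.2777|01⟩ + 0.08572|10⟩ + 0.1171|11⟩

C-Ry(5π/12) leaves the control-|0⟩ kets |00⟩, |01⟩ unchanged and applies Ry(5π/12) to qubit 1 on the control-|1⟩ pair (|10⟩, |11⟩).
Ry(5π/12) = [[cos(θ/2), −sin(θ/2)], [sin(θ/2), cos(θ/2)]]; θ = 5π/12, cos(θ/2) ≈ 0.793353, sin(θ/2) ≈ 0.608761.
With a = amp(|10⟩) = 0.1393 and b = amp(|11⟩) = 0.04073:
new amp(|10⟩) = (0.793353)·a + (-0.608761)·b = 0.08572
new amp(|11⟩) = (0.608761)·a + (0.793353)·b = 0.1171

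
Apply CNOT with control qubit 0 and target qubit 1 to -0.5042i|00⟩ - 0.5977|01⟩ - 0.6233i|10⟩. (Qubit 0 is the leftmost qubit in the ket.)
-0.5042i|00⟩ - 0.5977|01⟩ - 0.6233i|11⟩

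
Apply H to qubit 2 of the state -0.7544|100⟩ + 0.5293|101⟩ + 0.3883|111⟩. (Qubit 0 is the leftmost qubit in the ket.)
-0.1592|100⟩ - 0.9077|101⟩ + 0.2746|110⟩ - 0.2746|111⟩

H on qubit 2 mixes each pair of kets that differ only in qubit 2: amplitudes (a, b) of (|…0…⟩, |…1…⟩) become ((a + b)/√2, (a − b)/√2). Kets absent from the input have amplitude 0.
(|100⟩, |101⟩): (a, b) = (-0.7544, 0.5293) → (-0.1592, -0.9077)
(|110⟩, |111⟩): (a, b) = (0, 0.3883) → (0.2746, -0.2746)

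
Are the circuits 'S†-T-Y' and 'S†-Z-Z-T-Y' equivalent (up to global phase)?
Yes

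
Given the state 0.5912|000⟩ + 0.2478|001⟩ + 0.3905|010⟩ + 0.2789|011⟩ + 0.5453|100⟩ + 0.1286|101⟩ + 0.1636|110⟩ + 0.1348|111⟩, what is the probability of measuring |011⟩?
0.07779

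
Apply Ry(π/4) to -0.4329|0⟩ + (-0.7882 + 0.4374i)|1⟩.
(-0.09832 - 0.1674i)|0⟩ + (-0.8939 + 0.4041i)|1⟩

Ry(π/4) = [[cos(θ/2), −sin(θ/2)], [sin(θ/2), cos(θ/2)]]; θ = π/4, cos(θ/2) ≈ 0.92388, sin(θ/2) ≈ 0.382683.
With a = amp(|0⟩) = -0.4329 and b = amp(|1⟩) = (-0.7882 + 0.4374i):
new amp(|0⟩) = (0.92388)·a + (-0.382683)·b = (-0.09832 - 0.1674i)
new amp(|1⟩) = (0.382683)·a + (0.92388)·b = (-0.8939 + 0.4041i)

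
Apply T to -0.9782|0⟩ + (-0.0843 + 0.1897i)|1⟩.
-0.9782|0⟩ + (-0.1937 + 0.07453i)|1⟩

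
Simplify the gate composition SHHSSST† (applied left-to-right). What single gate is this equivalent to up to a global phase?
T†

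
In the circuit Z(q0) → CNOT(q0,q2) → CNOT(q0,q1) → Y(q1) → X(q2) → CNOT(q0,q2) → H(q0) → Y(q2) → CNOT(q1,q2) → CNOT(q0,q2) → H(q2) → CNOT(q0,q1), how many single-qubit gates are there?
6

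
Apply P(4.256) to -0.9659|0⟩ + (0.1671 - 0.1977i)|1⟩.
-0.9659|0⟩ + (-0.2511 - 0.06287i)|1⟩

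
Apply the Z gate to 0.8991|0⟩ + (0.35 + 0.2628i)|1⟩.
0.8991|0⟩ + (-0.35 - 0.2628i)|1⟩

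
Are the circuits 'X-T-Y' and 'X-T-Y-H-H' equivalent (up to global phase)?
Yes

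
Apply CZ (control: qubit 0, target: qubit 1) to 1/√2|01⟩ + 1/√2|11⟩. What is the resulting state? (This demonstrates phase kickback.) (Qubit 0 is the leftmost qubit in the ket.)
1/√2|01⟩ - 1/√2|11⟩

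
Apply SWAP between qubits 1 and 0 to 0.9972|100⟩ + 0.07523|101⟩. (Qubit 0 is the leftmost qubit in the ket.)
0.9972|010⟩ + 0.07523|011⟩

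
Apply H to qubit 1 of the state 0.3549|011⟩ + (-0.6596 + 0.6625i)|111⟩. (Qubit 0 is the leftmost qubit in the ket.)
0.251|001⟩ - 0.251|011⟩ + (-0.4664 + 0.4685i)|101⟩ + (0.4664 - 0.4685i)|111⟩

H on qubit 1 mixes each pair of kets that differ only in qubit 1: amplitudes (a, b) of (|…0…⟩, |…1…⟩) become ((a + b)/√2, (a − b)/√2). Kets absent from the input have amplitude 0.
(|001⟩, |011⟩): (a, b) = (0, 0.3549) → (0.251, -0.251)
(|101⟩, |111⟩): (a, b) = (0, (-0.6596 + 0.6625i)) → ((-0.4664 + 0.4685i), (0.4664 - 0.4685i))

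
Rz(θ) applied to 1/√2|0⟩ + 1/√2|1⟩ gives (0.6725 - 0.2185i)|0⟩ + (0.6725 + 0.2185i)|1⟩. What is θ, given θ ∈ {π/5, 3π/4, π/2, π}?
π/5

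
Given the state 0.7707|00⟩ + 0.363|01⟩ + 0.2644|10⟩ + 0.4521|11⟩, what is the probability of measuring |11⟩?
0.2044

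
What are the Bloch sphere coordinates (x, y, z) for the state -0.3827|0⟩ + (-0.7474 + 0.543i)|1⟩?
(0.5721, -0.4156, -0.707)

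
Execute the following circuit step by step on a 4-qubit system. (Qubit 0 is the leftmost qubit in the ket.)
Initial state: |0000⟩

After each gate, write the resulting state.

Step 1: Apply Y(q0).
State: i|1000⟩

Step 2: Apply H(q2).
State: (1/√2)i|1000⟩ + (1/√2)i|1010⟩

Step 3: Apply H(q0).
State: (1/2)i|0000⟩ + (1/2)i|0010⟩ - (1/2)i|1000⟩ - (1/2)i|1010⟩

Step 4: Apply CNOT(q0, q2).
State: (1/2)i|0000⟩ + (1/2)i|0010⟩ - (1/2)i|1000⟩ - (1/2)i|1010⟩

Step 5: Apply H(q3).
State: (1/√8)i|0000⟩ + (1/√8)i|0001⟩ + (1/√8)i|0010⟩ + (1/√8)i|0011⟩ - (1/√8)i|1000⟩ - (1/√8)i|1001⟩ - (1/√8)i|1010⟩ - (1/√8)i|1011⟩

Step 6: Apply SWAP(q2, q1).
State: (1/√8)i|0000⟩ + (1/√8)i|0001⟩ + (1/√8)i|0100⟩ + (1/√8)i|0101⟩ - (1/√8)i|1000⟩ - (1/√8)i|1001⟩ - (1/√8)i|1100⟩ - (1/√8)i|1101⟩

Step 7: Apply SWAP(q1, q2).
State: (1/√8)i|0000⟩ + (1/√8)i|0001⟩ + (1/√8)i|0010⟩ + (1/√8)i|0011⟩ - (1/√8)i|1000⟩ - (1/√8)i|1001⟩ - (1/√8)i|1010⟩ - (1/√8)i|1011⟩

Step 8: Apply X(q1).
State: (1/√8)i|0100⟩ + (1/√8)i|0101⟩ + (1/√8)i|0110⟩ + (1/√8)i|0111⟩ - (1/√8)i|1100⟩ - (1/√8)i|1101⟩ - (1/√8)i|1110⟩ - (1/√8)i|1111⟩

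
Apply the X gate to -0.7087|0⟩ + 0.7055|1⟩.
0.7055|0⟩ - 0.7087|1⟩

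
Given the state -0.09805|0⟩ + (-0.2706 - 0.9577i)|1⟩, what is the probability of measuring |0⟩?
0.009614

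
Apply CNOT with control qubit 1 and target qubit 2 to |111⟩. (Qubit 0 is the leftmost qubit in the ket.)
|110⟩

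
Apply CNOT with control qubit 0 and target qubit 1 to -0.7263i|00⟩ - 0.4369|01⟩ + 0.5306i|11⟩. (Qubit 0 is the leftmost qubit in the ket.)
-0.7263i|00⟩ - 0.4369|01⟩ + 0.5306i|10⟩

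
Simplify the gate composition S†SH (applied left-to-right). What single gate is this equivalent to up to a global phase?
H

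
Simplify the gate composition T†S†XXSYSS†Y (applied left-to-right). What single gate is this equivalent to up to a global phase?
T†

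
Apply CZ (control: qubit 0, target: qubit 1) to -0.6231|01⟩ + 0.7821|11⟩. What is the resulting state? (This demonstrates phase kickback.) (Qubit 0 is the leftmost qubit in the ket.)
-0.6231|01⟩ - 0.7821|11⟩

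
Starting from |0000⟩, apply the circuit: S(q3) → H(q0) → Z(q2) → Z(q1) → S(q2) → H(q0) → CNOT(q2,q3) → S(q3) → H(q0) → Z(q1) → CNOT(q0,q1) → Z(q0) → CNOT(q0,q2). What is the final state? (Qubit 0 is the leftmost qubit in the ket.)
1/√2|0000⟩ - 1/√2|1110⟩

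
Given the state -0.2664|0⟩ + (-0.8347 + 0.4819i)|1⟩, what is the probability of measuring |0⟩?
0.07097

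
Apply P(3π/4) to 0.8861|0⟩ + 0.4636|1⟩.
0.8861|0⟩ + (-0.3278 + 0.3278i)|1⟩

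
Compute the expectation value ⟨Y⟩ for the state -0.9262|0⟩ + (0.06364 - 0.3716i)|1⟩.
0.6884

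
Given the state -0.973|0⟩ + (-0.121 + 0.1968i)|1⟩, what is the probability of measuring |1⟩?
0.05337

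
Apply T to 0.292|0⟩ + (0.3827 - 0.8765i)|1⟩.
0.292|0⟩ + (0.8904 - 0.3492i)|1⟩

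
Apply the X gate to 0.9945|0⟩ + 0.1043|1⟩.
0.1043|0⟩ + 0.9945|1⟩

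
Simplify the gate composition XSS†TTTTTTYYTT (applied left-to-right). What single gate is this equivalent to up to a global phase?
X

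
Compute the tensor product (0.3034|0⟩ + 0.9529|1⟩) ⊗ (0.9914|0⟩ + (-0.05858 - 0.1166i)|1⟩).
0.3008|00⟩ + (-0.01777 - 0.03538i)|01⟩ + 0.9447|10⟩ + (-0.05582 - 0.1111i)|11⟩

amp(|b₁b₂…⟩) = product of the factor amplitudes for bits b₁, b₂, …; only kets whose every factor amplitude is nonzero survive.
|00⟩: (0.3034)(0.9914) = 0.3008
|01⟩: (0.3034)(-0.05858 - 0.1166i) = (-0.01777 - 0.03538i)
|10⟩: (0.9529)(0.9914) = 0.9447
|11⟩: (0.9529)(-0.05858 - 0.1166i) = (-0.05582 - 0.1111i)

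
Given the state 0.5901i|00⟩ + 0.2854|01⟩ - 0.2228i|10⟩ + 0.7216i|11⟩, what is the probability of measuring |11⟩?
0.5207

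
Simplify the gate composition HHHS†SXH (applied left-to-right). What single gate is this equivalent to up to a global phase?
Z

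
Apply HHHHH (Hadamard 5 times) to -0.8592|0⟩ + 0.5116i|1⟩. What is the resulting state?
(-0.6075 + 0.3618i)|0⟩ + (-0.6075 - 0.3618i)|1⟩

H² = I, so H^5 = H: a single Hadamard. With (a, b) = (-0.8592, 0.5116i), H gives ((a + b)/√2, (a − b)/√2) = ((-0.6075 + 0.3618i), (-0.6075 - 0.3618i)).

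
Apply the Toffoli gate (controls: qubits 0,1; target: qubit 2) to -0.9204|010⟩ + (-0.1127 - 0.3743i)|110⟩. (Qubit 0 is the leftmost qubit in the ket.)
-0.9204|010⟩ + (-0.1127 - 0.3743i)|111⟩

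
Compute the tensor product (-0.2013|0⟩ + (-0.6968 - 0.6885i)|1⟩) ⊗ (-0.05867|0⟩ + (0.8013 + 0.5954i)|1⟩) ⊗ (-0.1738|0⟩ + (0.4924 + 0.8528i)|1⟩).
-0.002053|000⟩ + (0.005815 + 0.01007i)|001⟩ + (0.02803 + 0.02083i)|010⟩ + (0.02279 - 0.1966i)|011⟩ + (-0.007105 - 0.007021i)|100⟩ + (-0.01432 + 0.05475i)|101⟩ + (0.02579 + 0.168i)|110⟩ + (0.7512 - 0.6025i)|111⟩

amp(|b₁b₂…⟩) = product of the factor amplitudes for bits b₁, b₂, …; only kets whose every factor amplitude is nonzero survive.
|000⟩: (-0.2013)(-0.05867)(-0.1738) = -0.002053
|001⟩: (-0.2013)(-0.05867)(0.4924 + 0.8528i) = (0.005815 + 0.01007i)
|010⟩: (-0.2013)(0.8013 + 0.5954i)(-0.1738) = (0.02803 + 0.02083i)
|011⟩: (-0.2013)(0.8013 + 0.5954i)(0.4924 + 0.8528i) = (0.02279 - 0.1966i)
|100⟩: (-0.6968 - 0.6885i)(-0.05867)(-0.1738) = (-0.007105 - 0.007021i)
|101⟩: (-0.6968 - 0.6885i)(-0.05867)(0.4924 + 0.8528i) = (-0.01432 + 0.05475i)
|110⟩: (-0.6968 - 0.6885i)(0.8013 + 0.5954i)(-0.1738) = (0.02579 + 0.168i)
|111⟩: (-0.6968 - 0.6885i)(0.8013 + 0.5954i)(0.4924 + 0.8528i) = (0.7512 - 0.6025i)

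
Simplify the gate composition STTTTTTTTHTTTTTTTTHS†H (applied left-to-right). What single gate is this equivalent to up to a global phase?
H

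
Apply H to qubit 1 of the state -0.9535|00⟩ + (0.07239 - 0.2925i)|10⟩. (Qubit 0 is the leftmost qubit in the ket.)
-0.6742|00⟩ - 0.6742|01⟩ + (0.05119 - 0.2068i)|10⟩ + (0.05119 - 0.2068i)|11⟩

H on qubit 1 mixes each pair of kets that differ only in qubit 1: amplitudes (a, b) of (|…0…⟩, |…1…⟩) become ((a + b)/√2, (a − b)/√2). Kets absent from the input have amplitude 0.
(|00⟩, |01⟩): (a, b) = (-0.9535, 0) → (-0.6742, -0.6742)
(|10⟩, |11⟩): (a, b) = ((0.07239 - 0.2925i), 0) → ((0.05119 - 0.2068i), (0.05119 - 0.2068i))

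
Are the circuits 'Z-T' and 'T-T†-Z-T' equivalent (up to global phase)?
Yes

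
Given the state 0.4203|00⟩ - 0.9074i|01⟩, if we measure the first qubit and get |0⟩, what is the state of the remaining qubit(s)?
0.4203|0⟩ - 0.9074i|1⟩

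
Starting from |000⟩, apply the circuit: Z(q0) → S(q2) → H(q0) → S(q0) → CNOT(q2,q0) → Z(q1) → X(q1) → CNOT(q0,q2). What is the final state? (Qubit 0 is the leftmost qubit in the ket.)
1/√2|010⟩ + (1/√2)i|111⟩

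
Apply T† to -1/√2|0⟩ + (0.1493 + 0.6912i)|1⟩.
-1/√2|0⟩ + (0.5943 + 0.3832i)|1⟩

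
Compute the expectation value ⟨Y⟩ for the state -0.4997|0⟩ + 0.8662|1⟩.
0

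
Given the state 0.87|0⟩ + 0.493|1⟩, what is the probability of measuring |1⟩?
0.243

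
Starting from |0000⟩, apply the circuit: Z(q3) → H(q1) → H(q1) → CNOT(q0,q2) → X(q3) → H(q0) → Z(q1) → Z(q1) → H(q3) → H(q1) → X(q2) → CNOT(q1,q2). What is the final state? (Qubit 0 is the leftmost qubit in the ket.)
1/√8|0010⟩ - 1/√8|0011⟩ + 1/√8|0100⟩ - 1/√8|0101⟩ + 1/√8|1010⟩ - 1/√8|1011⟩ + 1/√8|1100⟩ - 1/√8|1101⟩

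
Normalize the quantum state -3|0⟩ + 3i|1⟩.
-1/√2|0⟩ + (1/√2)i|1⟩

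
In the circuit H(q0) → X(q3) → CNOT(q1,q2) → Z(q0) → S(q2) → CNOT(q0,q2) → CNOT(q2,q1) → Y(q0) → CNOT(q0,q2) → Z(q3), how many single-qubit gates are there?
6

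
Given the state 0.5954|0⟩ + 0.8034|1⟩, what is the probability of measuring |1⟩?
0.6455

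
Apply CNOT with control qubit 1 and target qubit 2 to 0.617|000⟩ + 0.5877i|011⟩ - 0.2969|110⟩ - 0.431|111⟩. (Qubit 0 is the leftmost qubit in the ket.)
0.617|000⟩ + 0.5877i|010⟩ - 0.431|110⟩ - 0.2969|111⟩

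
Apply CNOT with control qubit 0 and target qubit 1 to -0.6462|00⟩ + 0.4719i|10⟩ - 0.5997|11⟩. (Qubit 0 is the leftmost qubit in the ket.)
-0.6462|00⟩ - 0.5997|10⟩ + 0.4719i|11⟩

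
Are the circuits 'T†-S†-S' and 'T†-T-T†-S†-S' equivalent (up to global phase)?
Yes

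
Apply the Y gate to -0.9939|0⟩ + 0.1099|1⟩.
-0.1099i|0⟩ - 0.9939i|1⟩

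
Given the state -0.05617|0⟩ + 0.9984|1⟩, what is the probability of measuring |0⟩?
0.003155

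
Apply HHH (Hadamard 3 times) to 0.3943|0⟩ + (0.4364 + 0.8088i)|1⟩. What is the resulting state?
(0.5874 + 0.5719i)|0⟩ + (-0.02977 - 0.5719i)|1⟩

H² = I, so H^3 = H: a single Hadamard. With (a, b) = (0.3943, (0.4364 + 0.8088i)), H gives ((a + b)/√2, (a − b)/√2) = ((0.5874 + 0.5719i), (-0.02977 - 0.5719i)).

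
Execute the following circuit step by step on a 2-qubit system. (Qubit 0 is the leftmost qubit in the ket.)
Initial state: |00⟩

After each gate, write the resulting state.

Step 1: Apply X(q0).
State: |10⟩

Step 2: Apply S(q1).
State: |10⟩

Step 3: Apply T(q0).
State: (1/√2 + (1/√2)i)|10⟩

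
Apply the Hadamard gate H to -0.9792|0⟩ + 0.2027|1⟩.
-0.5491|0⟩ - 0.8357|1⟩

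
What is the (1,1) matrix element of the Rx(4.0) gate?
-0.4161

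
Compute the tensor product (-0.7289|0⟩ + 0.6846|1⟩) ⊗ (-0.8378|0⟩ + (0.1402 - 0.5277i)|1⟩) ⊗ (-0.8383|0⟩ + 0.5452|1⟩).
-0.5119|000⟩ + 0.3329|001⟩ + (0.08567 - 0.3224i)|010⟩ + (-0.05571 + 0.2097i)|011⟩ + 0.4808|100⟩ - 0.3127|101⟩ + (-0.08046 + 0.3028i)|110⟩ + (0.05233 - 0.197i)|111⟩

amp(|b₁b₂…⟩) = product of the factor amplitudes for bits b₁, b₂, …; only kets whose every factor amplitude is nonzero survive.
|000⟩: (-0.7289)(-0.8378)(-0.8383) = -0.5119
|001⟩: (-0.7289)(-0.8378)(0.5452) = 0.3329
|010⟩: (-0.7289)(0.1402 - 0.5277i)(-0.8383) = (0.08567 - 0.3224i)
|011⟩: (-0.7289)(0.1402 - 0.5277i)(0.5452) = (-0.05571 + 0.2097i)
|100⟩: (0.6846)(-0.8378)(-0.8383) = 0.4808
|101⟩: (0.6846)(-0.8378)(0.5452) = -0.3127
|110⟩: (0.6846)(0.1402 - 0.5277i)(-0.8383) = (-0.08046 + 0.3028i)
|111⟩: (0.6846)(0.1402 - 0.5277i)(0.5452) = (0.05233 - 0.197i)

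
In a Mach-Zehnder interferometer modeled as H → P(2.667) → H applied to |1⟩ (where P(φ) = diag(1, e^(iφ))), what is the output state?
(0.9447 - 0.2285i)|0⟩ + (0.05526 + 0.2285i)|1⟩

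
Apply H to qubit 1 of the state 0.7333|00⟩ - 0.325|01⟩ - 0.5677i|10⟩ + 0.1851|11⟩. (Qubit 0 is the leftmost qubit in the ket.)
0.2887|00⟩ + 0.7483|01⟩ + (0.1309 - 0.4014i)|10⟩ + (-0.1309 - 0.4014i)|11⟩

H on qubit 1 mixes each pair of kets that differ only in qubit 1: amplitudes (a, b) of (|…0…⟩, |…1…⟩) become ((a + b)/√2, (a − b)/√2). Kets absent from the input have amplitude 0.
(|00⟩, |01⟩): (a, b) = (0.7333, -0.325) → (0.2887, 0.7483)
(|10⟩, |11⟩): (a, b) = (-0.5677i, 0.1851) → ((0.1309 - 0.4014i), (-0.1309 - 0.4014i))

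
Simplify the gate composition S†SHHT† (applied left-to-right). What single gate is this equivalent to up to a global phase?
T†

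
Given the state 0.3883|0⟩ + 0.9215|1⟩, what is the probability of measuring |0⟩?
0.1508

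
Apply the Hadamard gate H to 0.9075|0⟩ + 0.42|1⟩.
0.9387|0⟩ + 0.3447|1⟩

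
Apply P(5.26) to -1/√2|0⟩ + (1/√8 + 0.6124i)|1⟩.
-1/√2|0⟩ + (0.7069 + 0.01699i)|1⟩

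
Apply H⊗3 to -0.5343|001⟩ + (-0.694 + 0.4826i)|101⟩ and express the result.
(-0.4343 + 0.1706i)|000⟩ + (0.4343 - 0.1706i)|001⟩ + (-0.4343 + 0.1706i)|010⟩ + (0.4343 - 0.1706i)|011⟩ + (0.05646 - 0.1706i)|100⟩ + (-0.05646 + 0.1706i)|101⟩ + (0.05646 - 0.1706i)|110⟩ + (-0.05646 + 0.1706i)|111⟩

H⊗3 gives amp(|y⟩) = (1/2√2) Σ_x (−1)^(x·y) amp(|x⟩), where x·y is the number of positions in which both x and y have a 1.
|000⟩: (-0.5343 + (-0.694 + 0.4826i))/(2√2) = (-0.4343 + 0.1706i)
|001⟩: (0.5343 - (-0.694 + 0.4826i))/(2√2) = (0.4343 - 0.1706i)
|010⟩: (-0.5343 + (-0.694 + 0.4826i))/(2√2) = (-0.4343 + 0.1706i)
|011⟩: (0.5343 - (-0.694 + 0.4826i))/(2√2) = (0.4343 - 0.1706i)
|100⟩: (-0.5343 - (-0.694 + 0.4826i))/(2√2) = (0.05646 - 0.1706i)
|101⟩: (0.5343 + (-0.694 + 0.4826i))/(2√2) = (-0.05646 + 0.1706i)
|110⟩: (-0.5343 - (-0.694 + 0.4826i))/(2√2) = (0.05646 - 0.1706i)
|111⟩: (0.5343 + (-0.694 + 0.4826i))/(2√2) = (-0.05646 + 0.1706i)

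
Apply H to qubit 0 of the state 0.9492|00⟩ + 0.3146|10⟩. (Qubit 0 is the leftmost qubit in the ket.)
0.8936|00⟩ + 0.4487|10⟩

H on qubit 0 mixes each pair of kets that differ only in qubit 0: amplitudes (a, b) of (|…0…⟩, |…1…⟩) become ((a + b)/√2, (a − b)/√2). Kets absent from the input have amplitude 0.
(|00⟩, |10⟩): (a, b) = (0.9492, 0.3146) → (0.8936, 0.4487)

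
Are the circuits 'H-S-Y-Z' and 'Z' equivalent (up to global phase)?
No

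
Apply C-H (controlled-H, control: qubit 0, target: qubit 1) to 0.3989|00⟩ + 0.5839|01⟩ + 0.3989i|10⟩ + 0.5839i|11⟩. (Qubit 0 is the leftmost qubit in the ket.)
0.3989|00⟩ + 0.5839|01⟩ + 0.6949i|10⟩ - 0.1308i|11⟩

C-H leaves the control-|0⟩ kets |00⟩, |01⟩ unchanged and applies H to qubit 1 on the control-|1⟩ pair (|10⟩, |11⟩).
H = [[1/√2, 1/√2], [1/√2, -1/√2]].
With a = amp(|10⟩) = 0.3989i and b = amp(|11⟩) = 0.5839i:
new amp(|10⟩) = (1/√2)·a + (1/√2)·b = 0.6949i
new amp(|11⟩) = (1/√2)·a + (-1/√2)·b = -0.1308i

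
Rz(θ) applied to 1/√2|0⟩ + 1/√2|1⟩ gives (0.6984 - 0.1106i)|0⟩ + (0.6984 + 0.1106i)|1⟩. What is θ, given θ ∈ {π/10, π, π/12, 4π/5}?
π/10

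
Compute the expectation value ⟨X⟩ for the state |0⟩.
0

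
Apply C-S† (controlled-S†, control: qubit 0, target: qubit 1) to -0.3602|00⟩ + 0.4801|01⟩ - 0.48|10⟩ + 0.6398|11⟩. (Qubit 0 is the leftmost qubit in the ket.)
-0.3602|00⟩ + 0.4801|01⟩ - 0.48|10⟩ - 0.6398i|11⟩

C-S† leaves the control-|0⟩ kets |00⟩, |01⟩ unchanged and applies S† to qubit 1 on the control-|1⟩ pair (|10⟩, |11⟩).
S† = [[1, 0], [0, -i]].
With a = amp(|10⟩) = -0.48 and b = amp(|11⟩) = 0.6398:
new amp(|10⟩) = (1)·a = -0.48
new amp(|11⟩) = (-i)·b = -0.6398i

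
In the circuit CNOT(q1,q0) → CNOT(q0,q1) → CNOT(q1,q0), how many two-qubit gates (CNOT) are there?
3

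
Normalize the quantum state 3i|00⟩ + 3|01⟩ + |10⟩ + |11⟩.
0.6708i|00⟩ + 0.6708|01⟩ + 0.2236|10⟩ + 0.2236|11⟩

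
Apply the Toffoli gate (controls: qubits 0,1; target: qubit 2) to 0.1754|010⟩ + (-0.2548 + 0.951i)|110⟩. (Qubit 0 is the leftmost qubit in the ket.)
0.1754|010⟩ + (-0.2548 + 0.951i)|111⟩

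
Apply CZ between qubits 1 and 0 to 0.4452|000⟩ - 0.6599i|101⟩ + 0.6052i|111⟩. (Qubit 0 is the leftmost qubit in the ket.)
0.4452|000⟩ - 0.6599i|101⟩ - 0.6052i|111⟩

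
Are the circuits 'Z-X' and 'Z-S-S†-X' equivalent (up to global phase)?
Yes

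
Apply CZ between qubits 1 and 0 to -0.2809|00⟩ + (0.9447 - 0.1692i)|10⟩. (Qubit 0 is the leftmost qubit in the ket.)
-0.2809|00⟩ + (0.9447 - 0.1692i)|10⟩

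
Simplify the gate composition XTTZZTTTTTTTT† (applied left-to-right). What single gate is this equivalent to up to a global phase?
X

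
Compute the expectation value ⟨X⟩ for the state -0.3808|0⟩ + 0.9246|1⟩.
-0.7042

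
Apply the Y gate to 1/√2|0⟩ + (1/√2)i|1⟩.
1/√2|0⟩ + (1/√2)i|1⟩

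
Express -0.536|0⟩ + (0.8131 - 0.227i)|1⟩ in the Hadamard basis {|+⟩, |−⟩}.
(0.1959 - 0.1605i)|+⟩ + (-0.954 + 0.1605i)|−⟩

With |ψ⟩ = α|0⟩ + β|1⟩, the Hadamard-basis coefficients are ⟨+|ψ⟩ = (α + β)/√2 and ⟨−|ψ⟩ = (α − β)/√2.
Here α = -0.536, β = (0.8131 - 0.227i): (α + β)/√2 = (0.1959 - 0.1605i), (α − β)/√2 = (-0.954 + 0.1605i).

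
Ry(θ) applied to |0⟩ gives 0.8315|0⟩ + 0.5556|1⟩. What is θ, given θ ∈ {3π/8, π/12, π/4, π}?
3π/8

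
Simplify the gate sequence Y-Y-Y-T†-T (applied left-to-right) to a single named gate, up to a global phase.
Y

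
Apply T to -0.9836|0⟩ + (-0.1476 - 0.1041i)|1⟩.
-0.9836|0⟩ + (-0.03076 - 0.178i)|1⟩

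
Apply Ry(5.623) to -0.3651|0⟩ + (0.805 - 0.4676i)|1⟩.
(0.08446 + 0.1516i)|0⟩ + (-0.8799 + 0.4424i)|1⟩

Ry(5.623) = [[cos(θ/2), −sin(θ/2)], [sin(θ/2), cos(θ/2)]]; θ = 5.623, cos(θ/2) ≈ -0.946012, sin(θ/2) ≈ 0.324131.
With a = amp(|0⟩) = -0.3651 and b = amp(|1⟩) = (0.805 - 0.4676i):
new amp(|0⟩) = (-0.946012)·a + (-0.324131)·b = (0.08446 + 0.1516i)
new amp(|1⟩) = (0.324131)·a + (-0.946012)·b = (-0.8799 + 0.4424i)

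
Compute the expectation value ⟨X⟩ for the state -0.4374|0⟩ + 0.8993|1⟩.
-0.7867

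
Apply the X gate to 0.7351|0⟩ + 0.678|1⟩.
0.678|0⟩ + 0.7351|1⟩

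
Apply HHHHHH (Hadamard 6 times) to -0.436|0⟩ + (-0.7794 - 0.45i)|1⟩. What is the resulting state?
-0.436|0⟩ + (-0.7794 - 0.45i)|1⟩

H² = I, so an even number of Hadamards cancels: H^6 = I and the state is unchanged.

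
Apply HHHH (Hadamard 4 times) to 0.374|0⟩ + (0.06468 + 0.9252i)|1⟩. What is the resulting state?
0.374|0⟩ + (0.06468 + 0.9252i)|1⟩

H² = I, so an even number of Hadamards cancels: H^4 = I and the state is unchanged.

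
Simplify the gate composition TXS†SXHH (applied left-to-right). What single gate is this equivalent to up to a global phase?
T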